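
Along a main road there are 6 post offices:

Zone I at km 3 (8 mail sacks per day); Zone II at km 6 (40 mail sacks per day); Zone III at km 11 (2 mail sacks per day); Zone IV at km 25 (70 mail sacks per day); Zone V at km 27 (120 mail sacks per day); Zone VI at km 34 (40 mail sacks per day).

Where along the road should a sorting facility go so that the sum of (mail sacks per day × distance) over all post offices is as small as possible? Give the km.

x = 27

For a sum of weighted absolute distances on a line, the optimum is the weighted median (not the mean). Total weight W = 280; half-weight = 140.
Sort by position and accumulate weight:
  km 3 (Zone I, w=8) → cum 8
  km 6 (Zone II, w=40) → cum 48
  km 11 (Zone III, w=2) → cum 50
  km 25 (Zone IV, w=70) → cum 120
  km 27 (Zone V, w=120) → cum 240  ≥ 140 → median here
  km 34 (Zone VI, w=40) → cum 280
Optimal location: km 27.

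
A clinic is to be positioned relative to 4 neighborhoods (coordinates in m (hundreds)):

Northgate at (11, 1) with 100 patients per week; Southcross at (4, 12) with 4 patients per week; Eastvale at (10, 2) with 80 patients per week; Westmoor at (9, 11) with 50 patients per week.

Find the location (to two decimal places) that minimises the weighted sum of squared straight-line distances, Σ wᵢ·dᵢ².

(10.11, 3.67)

The minimiser of Σwᵢ‖p−pᵢ‖² is the weighted centroid p* = (Σwᵢpᵢ)/(Σwᵢ).
Σwᵢ = 234.
Σwᵢxᵢ = 100·11 + 4·4 + 80·10 + 50·9 = 2366.
Σwᵢyᵢ = 100·1 + 4·12 + 80·2 + 50·11 = 858.
x* = 2366/234 = 10.11, y* = 858/234 = 3.67.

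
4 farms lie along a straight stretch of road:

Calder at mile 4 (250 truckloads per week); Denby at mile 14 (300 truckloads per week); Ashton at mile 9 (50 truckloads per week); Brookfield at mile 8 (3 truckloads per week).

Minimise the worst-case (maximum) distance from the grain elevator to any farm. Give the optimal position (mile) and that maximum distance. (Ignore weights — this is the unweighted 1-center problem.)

location 9, max distance 5

The 1-center on a line is the midpoint of the two extreme points: leftmost at 4, rightmost at 14.
Optimal location = (4 + 14)/2 = 9; maximum distance = (14 − 4)/2 = 5.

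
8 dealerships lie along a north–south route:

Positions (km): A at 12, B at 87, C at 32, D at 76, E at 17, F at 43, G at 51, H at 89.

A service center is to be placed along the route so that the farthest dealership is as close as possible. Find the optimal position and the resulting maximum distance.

The 1-center on a line is the midpoint of the two extreme points: leftmost at 12, rightmost at 89.
Optimal location = (12 + 89)/2 = 50.5; maximum distance = (89 − 12)/2 = 38.5.

location 50.5, max distance 38.5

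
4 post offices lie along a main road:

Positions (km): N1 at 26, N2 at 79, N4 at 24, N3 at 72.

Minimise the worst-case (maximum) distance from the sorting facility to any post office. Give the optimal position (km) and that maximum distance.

The 1-center on a line is the midpoint of the two extreme points: leftmost at 24, rightmost at 79.
Optimal location = (24 + 79)/2 = 51.5; maximum distance = (79 − 24)/2 = 27.5.

location 51.5, max distance 27.5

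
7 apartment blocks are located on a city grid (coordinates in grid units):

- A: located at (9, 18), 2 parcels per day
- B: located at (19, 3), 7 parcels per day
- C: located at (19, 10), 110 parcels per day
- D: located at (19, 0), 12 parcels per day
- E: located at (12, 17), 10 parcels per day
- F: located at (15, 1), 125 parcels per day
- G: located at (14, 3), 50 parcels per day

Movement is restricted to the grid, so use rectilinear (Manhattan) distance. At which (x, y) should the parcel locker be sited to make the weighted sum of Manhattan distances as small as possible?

Manhattan distance separates: Σwᵢ(|x−xᵢ|+|y−yᵢ|) = Σwᵢ|x−xᵢ| + Σwᵢ|y−yᵢ|, so x and y are optimised independently as 1-D weighted medians.
Total weight W = 316; half = 158.
x-coordinate, sorted with cumulative weight:
  x=9 (A, w=2) cum 2
  x=12 (E, w=10) cum 12
  x=14 (G, w=50) cum 62
  x=15 (F, w=125) cum 187  ← median
  x=19 (B, w=7) cum 194
  x=19 (C, w=110) cum 304
  x=19 (D, w=12) cum 316
⇒ x* = 15
y-coordinate, sorted with cumulative weight:
  y=0 (D, w=12) cum 12
  y=1 (F, w=125) cum 137
  y=3 (B, w=7) cum 144
  y=3 (G, w=50) cum 194  ← median
  y=10 (C, w=110) cum 304
  y=17 (E, w=10) cum 314
  y=18 (A, w=2) cum 316
⇒ y* = 3

(15, 3)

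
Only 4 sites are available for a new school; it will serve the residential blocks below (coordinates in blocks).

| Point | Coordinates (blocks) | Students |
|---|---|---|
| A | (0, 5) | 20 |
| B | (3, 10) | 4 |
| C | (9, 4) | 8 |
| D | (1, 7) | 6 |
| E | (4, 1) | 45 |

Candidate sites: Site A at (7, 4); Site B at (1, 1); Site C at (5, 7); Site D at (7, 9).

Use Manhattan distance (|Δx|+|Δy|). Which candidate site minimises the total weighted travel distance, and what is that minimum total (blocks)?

Total weighted distance at each candidate:
  Site A (7, 4): total = 540
  Site B (1, 1): total = 403
  Site C (5, 7): total = 555
  Site D (7, 9): total = 839
Minimum is at Site B with total 403 blocks.

Site B, total 403 blocks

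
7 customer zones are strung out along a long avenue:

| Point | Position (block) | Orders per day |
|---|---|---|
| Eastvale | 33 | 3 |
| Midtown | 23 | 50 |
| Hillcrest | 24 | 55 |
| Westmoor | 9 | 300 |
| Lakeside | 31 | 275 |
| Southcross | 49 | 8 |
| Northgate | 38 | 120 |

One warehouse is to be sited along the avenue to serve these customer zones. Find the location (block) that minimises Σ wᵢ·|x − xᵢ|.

x = 31

For a sum of weighted absolute distances on a line, the optimum is the weighted median (not the mean). Total weight W = 811; half-weight = 405.5.
Sort by position and accumulate weight:
  block 9 (Westmoor, w=300) → cum 300
  block 23 (Midtown, w=50) → cum 350
  block 24 (Hillcrest, w=55) → cum 405
  block 31 (Lakeside, w=275) → cum 680  ≥ 405.5 → median here
  block 33 (Eastvale, w=3) → cum 683
  block 38 (Northgate, w=120) → cum 803
  block 49 (Southcross, w=8) → cum 811
Optimal location: block 31.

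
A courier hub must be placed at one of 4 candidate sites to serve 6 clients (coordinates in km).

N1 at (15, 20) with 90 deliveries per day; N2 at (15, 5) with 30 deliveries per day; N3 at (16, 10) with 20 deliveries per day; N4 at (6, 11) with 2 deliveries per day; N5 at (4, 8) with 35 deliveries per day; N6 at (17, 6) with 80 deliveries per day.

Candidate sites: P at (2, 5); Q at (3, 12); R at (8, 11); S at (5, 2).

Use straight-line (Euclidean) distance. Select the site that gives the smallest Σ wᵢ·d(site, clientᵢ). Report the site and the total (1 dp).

R, total 2466.6 km

Total weighted distance at each candidate:
  P (2, 5): total = 3817.1
  Q (3, 12): total = 3347.0
  R (8, 11): total = 2466.6
  S (5, 2): total = 3681.4
Minimum is at R with total 2466.6 km.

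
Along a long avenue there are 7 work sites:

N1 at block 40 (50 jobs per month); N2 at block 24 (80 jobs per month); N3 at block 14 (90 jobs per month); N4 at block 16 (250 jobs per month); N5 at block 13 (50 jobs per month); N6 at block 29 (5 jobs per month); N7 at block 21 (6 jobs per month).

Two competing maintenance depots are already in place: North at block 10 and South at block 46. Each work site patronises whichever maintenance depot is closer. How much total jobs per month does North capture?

476

The indifferent point is the midpoint (10+46)/2 = 28; work sites left of it (closer to North at 10) go to North, those right go to South.
  N5 at 13 (w=50) → North
  N3 at 14 (w=90) → North
  N4 at 16 (w=250) → North
  N7 at 21 (w=6) → North
  N2 at 24 (w=80) → North
  N6 at 29 (w=5) → South
  N1 at 40 (w=50) → South
North captures 476; South captures 55.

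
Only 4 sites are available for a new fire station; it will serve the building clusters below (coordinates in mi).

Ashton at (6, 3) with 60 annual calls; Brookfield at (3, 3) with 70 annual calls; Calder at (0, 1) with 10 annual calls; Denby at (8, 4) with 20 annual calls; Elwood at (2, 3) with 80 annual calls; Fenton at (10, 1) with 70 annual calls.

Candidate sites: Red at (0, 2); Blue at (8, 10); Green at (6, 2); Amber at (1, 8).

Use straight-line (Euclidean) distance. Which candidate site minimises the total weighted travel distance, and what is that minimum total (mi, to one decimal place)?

Total weighted distance at each candidate:
  Red (0, 2): total = 1643.6
  Blue (8, 10): total = 2662.3
  Green (6, 2): total = 1017.2
  Amber (1, 8): total = 2239.2
Minimum is at Green with total 1017.2 mi.

Green, total 1017.2 mi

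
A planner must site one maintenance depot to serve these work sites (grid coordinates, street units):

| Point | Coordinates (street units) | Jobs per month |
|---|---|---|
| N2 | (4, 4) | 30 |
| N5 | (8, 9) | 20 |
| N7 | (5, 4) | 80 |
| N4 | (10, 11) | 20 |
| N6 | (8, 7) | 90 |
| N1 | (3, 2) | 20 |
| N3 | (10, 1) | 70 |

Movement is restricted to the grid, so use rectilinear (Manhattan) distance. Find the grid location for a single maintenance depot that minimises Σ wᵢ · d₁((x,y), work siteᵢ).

(8, 4)

Manhattan distance separates: Σwᵢ(|x−xᵢ|+|y−yᵢ|) = Σwᵢ|x−xᵢ| + Σwᵢ|y−yᵢ|, so x and y are optimised independently as 1-D weighted medians.
Total weight W = 330; half = 165.
x-coordinate, sorted with cumulative weight:
  x=3 (N1, w=20) cum 20
  x=4 (N2, w=30) cum 50
  x=5 (N7, w=80) cum 130
  x=8 (N5, w=20) cum 150
  x=8 (N6, w=90) cum 240  ← median
  x=10 (N4, w=20) cum 260
  x=10 (N3, w=70) cum 330
⇒ x* = 8
y-coordinate, sorted with cumulative weight:
  y=1 (N3, w=70) cum 70
  y=2 (N1, w=20) cum 90
  y=4 (N2, w=30) cum 120
  y=4 (N7, w=80) cum 200  ← median
  y=7 (N6, w=90) cum 290
  y=9 (N5, w=20) cum 310
  y=11 (N4, w=20) cum 330
⇒ y* = 4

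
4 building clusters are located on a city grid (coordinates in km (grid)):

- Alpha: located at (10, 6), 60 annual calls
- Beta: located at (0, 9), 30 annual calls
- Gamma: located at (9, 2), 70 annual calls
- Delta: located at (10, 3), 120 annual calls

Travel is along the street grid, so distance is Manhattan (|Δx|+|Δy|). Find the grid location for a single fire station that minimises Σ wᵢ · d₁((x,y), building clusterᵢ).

Manhattan distance separates: Σwᵢ(|x−xᵢ|+|y−yᵢ|) = Σwᵢ|x−xᵢ| + Σwᵢ|y−yᵢ|, so x and y are optimised independently as 1-D weighted medians.
Total weight W = 280; half = 140.
x-coordinate, sorted with cumulative weight:
  x=0 (Beta, w=30) cum 30
  x=9 (Gamma, w=70) cum 100
  x=10 (Alpha, w=60) cum 160  ← median
  x=10 (Delta, w=120) cum 280
⇒ x* = 10
y-coordinate, sorted with cumulative weight:
  y=2 (Gamma, w=70) cum 70
  y=3 (Delta, w=120) cum 190  ← median
  y=6 (Alpha, w=60) cum 250
  y=9 (Beta, w=30) cum 280
⇒ y* = 3

(10, 3)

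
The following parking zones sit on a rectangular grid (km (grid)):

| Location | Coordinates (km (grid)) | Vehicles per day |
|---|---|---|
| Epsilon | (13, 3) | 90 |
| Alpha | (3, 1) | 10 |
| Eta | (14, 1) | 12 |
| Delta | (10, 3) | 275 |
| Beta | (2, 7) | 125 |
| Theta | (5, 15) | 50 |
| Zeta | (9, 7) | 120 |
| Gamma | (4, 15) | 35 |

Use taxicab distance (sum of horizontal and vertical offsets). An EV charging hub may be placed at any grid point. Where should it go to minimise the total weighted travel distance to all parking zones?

Manhattan distance separates: Σwᵢ(|x−xᵢ|+|y−yᵢ|) = Σwᵢ|x−xᵢ| + Σwᵢ|y−yᵢ|, so x and y are optimised independently as 1-D weighted medians.
Total weight W = 717; half = 358.5.
x-coordinate, sorted with cumulative weight:
  x=2 (Beta, w=125) cum 125
  x=3 (Alpha, w=10) cum 135
  x=4 (Gamma, w=35) cum 170
  x=5 (Theta, w=50) cum 220
  x=9 (Zeta, w=120) cum 340
  x=10 (Delta, w=275) cum 615  ← median
  x=13 (Epsilon, w=90) cum 705
  x=14 (Eta, w=12) cum 717
⇒ x* = 10
y-coordinate, sorted with cumulative weight:
  y=1 (Alpha, w=10) cum 10
  y=1 (Eta, w=12) cum 22
  y=3 (Epsilon, w=90) cum 112
  y=3 (Delta, w=275) cum 387  ← median
  y=7 (Beta, w=125) cum 512
  y=7 (Zeta, w=120) cum 632
  y=15 (Theta, w=50) cum 682
  y=15 (Gamma, w=35) cum 717
⇒ y* = 3

(10, 3)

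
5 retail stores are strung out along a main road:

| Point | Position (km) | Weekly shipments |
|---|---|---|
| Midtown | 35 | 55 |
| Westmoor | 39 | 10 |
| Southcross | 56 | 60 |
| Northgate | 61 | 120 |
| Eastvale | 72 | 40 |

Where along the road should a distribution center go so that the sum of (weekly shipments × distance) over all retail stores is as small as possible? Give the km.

x = 61

For a sum of weighted absolute distances on a line, the optimum is the weighted median (not the mean). Total weight W = 285; half-weight = 142.5.
Sort by position and accumulate weight:
  km 35 (Midtown, w=55) → cum 55
  km 39 (Westmoor, w=10) → cum 65
  km 56 (Southcross, w=60) → cum 125
  km 61 (Northgate, w=120) → cum 245  ≥ 142.5 → median here
  km 72 (Eastvale, w=40) → cum 285
Optimal location: km 61.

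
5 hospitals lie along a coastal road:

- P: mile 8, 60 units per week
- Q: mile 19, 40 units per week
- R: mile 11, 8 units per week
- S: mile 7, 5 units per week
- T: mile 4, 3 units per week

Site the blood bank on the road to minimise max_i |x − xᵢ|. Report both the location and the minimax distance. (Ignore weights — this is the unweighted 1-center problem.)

location 11.5, max distance 7.5

The 1-center on a line is the midpoint of the two extreme points: leftmost at 4, rightmost at 19.
Optimal location = (4 + 19)/2 = 11.5; maximum distance = (19 − 4)/2 = 7.5.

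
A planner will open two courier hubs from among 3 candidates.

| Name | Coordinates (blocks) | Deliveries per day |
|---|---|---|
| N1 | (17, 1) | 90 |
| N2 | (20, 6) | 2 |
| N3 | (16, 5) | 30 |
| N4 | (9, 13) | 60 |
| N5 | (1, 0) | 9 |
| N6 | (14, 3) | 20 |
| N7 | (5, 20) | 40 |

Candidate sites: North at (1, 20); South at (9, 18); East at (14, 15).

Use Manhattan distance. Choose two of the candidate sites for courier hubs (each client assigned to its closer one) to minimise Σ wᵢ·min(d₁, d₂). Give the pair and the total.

{North, East}, total 2920

Evaluate every pair (each demand assigned to the nearer of the two):
  {North, East}: total = 2920
  {South, East}: total = 2934
  {North, South}: total = 3936
Best pair: {North, East} with total 2920.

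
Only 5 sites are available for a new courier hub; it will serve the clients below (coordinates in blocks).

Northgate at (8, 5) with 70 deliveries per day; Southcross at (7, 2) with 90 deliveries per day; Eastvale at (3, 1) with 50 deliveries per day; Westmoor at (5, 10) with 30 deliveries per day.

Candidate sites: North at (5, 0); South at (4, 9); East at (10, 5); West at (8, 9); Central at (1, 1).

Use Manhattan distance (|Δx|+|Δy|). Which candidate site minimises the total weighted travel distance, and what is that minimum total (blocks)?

Total weighted distance at each candidate:
  North (5, 0): total = 1370
  South (4, 9): total = 1970
  East (10, 5): total = 1530
  West (8, 9): total = 1770
  Central (1, 1): total = 1890
Minimum is at North with total 1370 blocks.

North, total 1370 blocks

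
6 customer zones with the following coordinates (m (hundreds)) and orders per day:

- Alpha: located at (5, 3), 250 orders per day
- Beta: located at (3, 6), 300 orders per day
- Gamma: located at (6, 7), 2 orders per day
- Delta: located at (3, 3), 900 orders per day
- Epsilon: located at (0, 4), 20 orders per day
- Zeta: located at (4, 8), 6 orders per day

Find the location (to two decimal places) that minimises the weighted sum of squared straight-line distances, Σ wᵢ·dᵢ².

The minimiser of Σwᵢ‖p−pᵢ‖² is the weighted centroid p* = (Σwᵢpᵢ)/(Σwᵢ).
Σwᵢ = 1478.
Σwᵢxᵢ = 250·5 + 300·3 + 2·6 + 900·3 + 20·0 + 6·4 = 4886.
Σwᵢyᵢ = 250·3 + 300·6 + 2·7 + 900·3 + 20·4 + 6·8 = 5392.
x* = 4886/1478 = 3.31, y* = 5392/1478 = 3.65.

(3.31, 3.65)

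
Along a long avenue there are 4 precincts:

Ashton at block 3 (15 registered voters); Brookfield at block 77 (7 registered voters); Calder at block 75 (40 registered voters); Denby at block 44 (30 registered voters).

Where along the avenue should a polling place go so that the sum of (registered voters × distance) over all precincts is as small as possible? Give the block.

x = 75

For a sum of weighted absolute distances on a line, the optimum is the weighted median (not the mean). Total weight W = 92; half-weight = 46.
Sort by position and accumulate weight:
  block 3 (Ashton, w=15) → cum 15
  block 44 (Denby, w=30) → cum 45
  block 75 (Calder, w=40) → cum 85  ≥ 46 → median here
  block 77 (Brookfield, w=7) → cum 92
Optimal location: block 75.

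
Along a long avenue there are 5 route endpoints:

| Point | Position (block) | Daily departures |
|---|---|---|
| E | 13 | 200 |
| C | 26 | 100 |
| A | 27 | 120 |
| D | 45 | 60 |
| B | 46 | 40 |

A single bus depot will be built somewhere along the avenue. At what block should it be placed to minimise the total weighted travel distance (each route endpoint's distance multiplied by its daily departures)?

For a sum of weighted absolute distances on a line, the optimum is the weighted median (not the mean). Total weight W = 520; half-weight = 260.
Sort by position and accumulate weight:
  block 13 (E, w=200) → cum 200
  block 26 (C, w=100) → cum 300  ≥ 260 → median here
  block 27 (A, w=120) → cum 420
  block 45 (D, w=60) → cum 480
  block 46 (B, w=40) → cum 520
Optimal location: block 26.

x = 26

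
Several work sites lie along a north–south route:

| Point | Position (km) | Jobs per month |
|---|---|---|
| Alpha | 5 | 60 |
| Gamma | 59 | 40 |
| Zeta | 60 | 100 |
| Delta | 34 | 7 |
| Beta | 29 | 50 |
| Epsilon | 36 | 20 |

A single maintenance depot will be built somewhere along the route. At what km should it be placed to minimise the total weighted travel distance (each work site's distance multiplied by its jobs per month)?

x = 59

For a sum of weighted absolute distances on a line, the optimum is the weighted median (not the mean). Total weight W = 277; half-weight = 138.5.
Sort by position and accumulate weight:
  km 5 (Alpha, w=60) → cum 60
  km 29 (Beta, w=50) → cum 110
  km 34 (Delta, w=7) → cum 117
  km 36 (Epsilon, w=20) → cum 137
  km 59 (Gamma, w=40) → cum 177  ≥ 138.5 → median here
  km 60 (Zeta, w=100) → cum 277
Optimal location: km 59.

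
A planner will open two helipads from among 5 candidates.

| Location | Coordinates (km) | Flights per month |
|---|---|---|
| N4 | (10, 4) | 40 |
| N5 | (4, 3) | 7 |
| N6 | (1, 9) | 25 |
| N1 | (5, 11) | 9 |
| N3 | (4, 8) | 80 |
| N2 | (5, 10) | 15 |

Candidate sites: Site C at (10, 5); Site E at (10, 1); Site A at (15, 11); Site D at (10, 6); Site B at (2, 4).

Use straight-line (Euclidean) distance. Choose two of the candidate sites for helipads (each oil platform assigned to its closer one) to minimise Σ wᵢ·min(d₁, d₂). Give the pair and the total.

{Site C, Site B}, total 710.1

Evaluate every pair (each demand assigned to the nearer of the two):
  {Site C, Site B}: total = 710.1
  {Site D, Site B}: total = 740.6
  {Site E, Site B}: total = 790.1
  {Site C, Site D}: total = 987.1
  {Site A, Site B}: total = 990.1
  {Site E, Site D}: total = 1027.1
  {Site A, Site D}: total = 1029.8
  {Site C, Site E}: total = 1043.5
  {Site C, Site A}: total = 1043.5
  {Site E, Site A}: total = 1443.6
Best pair: {Site C, Site B} with total 710.1.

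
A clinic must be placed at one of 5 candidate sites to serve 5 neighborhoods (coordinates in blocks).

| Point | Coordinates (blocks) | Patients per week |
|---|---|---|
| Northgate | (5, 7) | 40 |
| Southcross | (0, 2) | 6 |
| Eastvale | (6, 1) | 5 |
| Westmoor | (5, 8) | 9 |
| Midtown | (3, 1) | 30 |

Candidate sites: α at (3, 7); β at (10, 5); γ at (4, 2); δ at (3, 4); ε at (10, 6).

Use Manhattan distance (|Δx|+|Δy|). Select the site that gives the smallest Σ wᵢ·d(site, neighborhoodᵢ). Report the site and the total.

α, total 380 blocks

Total weighted distance at each candidate:
  α (3, 7): total = 380
  β (10, 5): total = 800
  γ (4, 2): total = 402
  δ (3, 4): total = 404
  ε (10, 6): total = 792
Minimum is at α with total 380 blocks.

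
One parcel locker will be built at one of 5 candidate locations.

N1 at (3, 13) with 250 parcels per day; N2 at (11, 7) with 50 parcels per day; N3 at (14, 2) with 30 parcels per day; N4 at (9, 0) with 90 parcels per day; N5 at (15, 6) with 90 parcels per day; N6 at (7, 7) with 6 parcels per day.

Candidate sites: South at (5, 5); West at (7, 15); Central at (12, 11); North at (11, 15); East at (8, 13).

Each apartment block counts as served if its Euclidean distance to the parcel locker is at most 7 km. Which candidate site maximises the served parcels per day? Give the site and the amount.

East, covering 306

Coverage radius r = 7 km; a point is covered iff (Δx)²+(Δy)² ≤ 7² = 49.
  South (5, 5): covers {N2, N4, N6} → 146
  West (7, 15): covers {N1} → 250
  Central (12, 11): covers {N2, N5, N6} → 146
  North (11, 15): covers {none} → 0
  East (8, 13): covers {N1, N2, N6} → 306
Maximum coverage at East: 306 parcels per day.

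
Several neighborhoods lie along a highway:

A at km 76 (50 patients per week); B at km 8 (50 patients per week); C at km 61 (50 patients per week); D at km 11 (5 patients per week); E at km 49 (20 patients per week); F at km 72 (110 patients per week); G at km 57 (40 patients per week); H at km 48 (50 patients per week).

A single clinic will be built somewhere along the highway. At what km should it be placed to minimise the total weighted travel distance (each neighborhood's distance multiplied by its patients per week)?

For a sum of weighted absolute distances on a line, the optimum is the weighted median (not the mean). Total weight W = 375; half-weight = 187.5.
Sort by position and accumulate weight:
  km 8 (B, w=50) → cum 50
  km 11 (D, w=5) → cum 55
  km 48 (H, w=50) → cum 105
  km 49 (E, w=20) → cum 125
  km 57 (G, w=40) → cum 165
  km 61 (C, w=50) → cum 215  ≥ 187.5 → median here
  km 72 (F, w=110) → cum 325
  km 76 (A, w=50) → cum 375
Optimal location: km 61.

x = 61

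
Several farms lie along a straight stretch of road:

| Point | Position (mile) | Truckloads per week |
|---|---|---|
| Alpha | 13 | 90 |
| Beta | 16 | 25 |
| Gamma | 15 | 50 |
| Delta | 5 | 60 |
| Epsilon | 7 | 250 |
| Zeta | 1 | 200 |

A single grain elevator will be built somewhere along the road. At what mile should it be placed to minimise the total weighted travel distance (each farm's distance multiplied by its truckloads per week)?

x = 7

For a sum of weighted absolute distances on a line, the optimum is the weighted median (not the mean). Total weight W = 675; half-weight = 337.5.
Sort by position and accumulate weight:
  mile 1 (Zeta, w=200) → cum 200
  mile 5 (Delta, w=60) → cum 260
  mile 7 (Epsilon, w=250) → cum 510  ≥ 337.5 → median here
  mile 13 (Alpha, w=90) → cum 600
  mile 15 (Gamma, w=50) → cum 650
  mile 16 (Beta, w=25) → cum 675
Optimal location: mile 7.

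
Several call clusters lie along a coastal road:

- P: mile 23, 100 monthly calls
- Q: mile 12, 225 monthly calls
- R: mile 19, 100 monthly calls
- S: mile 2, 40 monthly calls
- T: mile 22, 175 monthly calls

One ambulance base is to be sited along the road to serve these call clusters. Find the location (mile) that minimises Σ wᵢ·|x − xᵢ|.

For a sum of weighted absolute distances on a line, the optimum is the weighted median (not the mean). Total weight W = 640; half-weight = 320.
Sort by position and accumulate weight:
  mile 2 (S, w=40) → cum 40
  mile 12 (Q, w=225) → cum 265
  mile 19 (R, w=100) → cum 365  ≥ 320 → median here
  mile 22 (T, w=175) → cum 540
  mile 23 (P, w=100) → cum 640
Optimal location: mile 19.

x = 19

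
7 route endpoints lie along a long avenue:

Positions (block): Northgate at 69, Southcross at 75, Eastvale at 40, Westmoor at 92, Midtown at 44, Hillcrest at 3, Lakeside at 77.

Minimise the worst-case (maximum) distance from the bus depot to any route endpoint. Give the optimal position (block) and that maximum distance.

location 47.5, max distance 44.5

The 1-center on a line is the midpoint of the two extreme points: leftmost at 3, rightmost at 92.
Optimal location = (3 + 92)/2 = 47.5; maximum distance = (92 − 3)/2 = 44.5.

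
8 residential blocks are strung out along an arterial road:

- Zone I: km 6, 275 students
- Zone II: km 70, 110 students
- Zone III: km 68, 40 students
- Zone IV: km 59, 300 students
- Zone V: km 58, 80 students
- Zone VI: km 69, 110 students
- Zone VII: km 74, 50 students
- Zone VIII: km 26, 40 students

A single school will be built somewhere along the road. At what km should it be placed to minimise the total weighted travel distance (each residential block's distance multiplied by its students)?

x = 59

For a sum of weighted absolute distances on a line, the optimum is the weighted median (not the mean). Total weight W = 1005; half-weight = 502.5.
Sort by position and accumulate weight:
  km 6 (Zone I, w=275) → cum 275
  km 26 (Zone VIII, w=40) → cum 315
  km 58 (Zone V, w=80) → cum 395
  km 59 (Zone IV, w=300) → cum 695  ≥ 502.5 → median here
  km 68 (Zone III, w=40) → cum 735
  km 69 (Zone VI, w=110) → cum 845
  km 70 (Zone II, w=110) → cum 955
  km 74 (Zone VII, w=50) → cum 1005
Optimal location: km 59.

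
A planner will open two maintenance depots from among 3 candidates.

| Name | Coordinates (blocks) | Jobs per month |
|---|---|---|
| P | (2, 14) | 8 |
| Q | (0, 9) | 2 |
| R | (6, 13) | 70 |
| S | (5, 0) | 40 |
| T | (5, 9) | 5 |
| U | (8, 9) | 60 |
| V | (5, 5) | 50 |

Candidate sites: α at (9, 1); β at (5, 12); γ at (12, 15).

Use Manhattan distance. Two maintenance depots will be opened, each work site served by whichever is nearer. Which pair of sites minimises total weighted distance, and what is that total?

{α, β}, total 1121

Evaluate every pair (each demand assigned to the nearer of the two):
  {α, β}: total = 1121
  {β, γ}: total = 1401
  {α, γ}: total = 1882
Best pair: {α, β} with total 1121.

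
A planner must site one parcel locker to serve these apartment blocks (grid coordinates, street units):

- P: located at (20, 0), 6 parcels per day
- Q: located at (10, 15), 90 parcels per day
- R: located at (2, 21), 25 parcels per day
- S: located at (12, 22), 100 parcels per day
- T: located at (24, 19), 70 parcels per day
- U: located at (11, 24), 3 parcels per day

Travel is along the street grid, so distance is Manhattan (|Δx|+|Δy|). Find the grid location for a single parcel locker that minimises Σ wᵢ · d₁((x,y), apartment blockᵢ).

Manhattan distance separates: Σwᵢ(|x−xᵢ|+|y−yᵢ|) = Σwᵢ|x−xᵢ| + Σwᵢ|y−yᵢ|, so x and y are optimised independently as 1-D weighted medians.
Total weight W = 294; half = 147.
x-coordinate, sorted with cumulative weight:
  x=2 (R, w=25) cum 25
  x=10 (Q, w=90) cum 115
  x=11 (U, w=3) cum 118
  x=12 (S, w=100) cum 218  ← median
  x=20 (P, w=6) cum 224
  x=24 (T, w=70) cum 294
⇒ x* = 12
y-coordinate, sorted with cumulative weight:
  y=0 (P, w=6) cum 6
  y=15 (Q, w=90) cum 96
  y=19 (T, w=70) cum 166  ← median
  y=21 (R, w=25) cum 191
  y=22 (S, w=100) cum 291
  y=24 (U, w=3) cum 294
⇒ y* = 19

(12, 19)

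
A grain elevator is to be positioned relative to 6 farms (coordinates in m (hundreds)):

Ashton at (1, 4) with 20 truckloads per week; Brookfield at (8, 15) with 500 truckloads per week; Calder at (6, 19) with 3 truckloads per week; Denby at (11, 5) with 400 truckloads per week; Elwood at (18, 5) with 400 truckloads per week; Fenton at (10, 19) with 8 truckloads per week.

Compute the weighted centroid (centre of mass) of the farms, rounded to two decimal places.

The minimiser of Σwᵢ‖p−pᵢ‖² is the weighted centroid p* = (Σwᵢpᵢ)/(Σwᵢ).
Σwᵢ = 1331.
Σwᵢxᵢ = 20·1 + 500·8 + 3·6 + 400·11 + 400·18 + 8·10 = 15718.
Σwᵢyᵢ = 20·4 + 500·15 + 3·19 + 400·5 + 400·5 + 8·19 = 11789.
x* = 15718/1331 = 11.81, y* = 11789/1331 = 8.86.

(11.81, 8.86)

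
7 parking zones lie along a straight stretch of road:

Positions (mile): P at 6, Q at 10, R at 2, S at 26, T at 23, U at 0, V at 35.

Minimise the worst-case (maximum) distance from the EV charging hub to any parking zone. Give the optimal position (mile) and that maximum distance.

The 1-center on a line is the midpoint of the two extreme points: leftmost at 0, rightmost at 35.
Optimal location = (0 + 35)/2 = 17.5; maximum distance = (35 − 0)/2 = 17.5.

location 17.5, max distance 17.5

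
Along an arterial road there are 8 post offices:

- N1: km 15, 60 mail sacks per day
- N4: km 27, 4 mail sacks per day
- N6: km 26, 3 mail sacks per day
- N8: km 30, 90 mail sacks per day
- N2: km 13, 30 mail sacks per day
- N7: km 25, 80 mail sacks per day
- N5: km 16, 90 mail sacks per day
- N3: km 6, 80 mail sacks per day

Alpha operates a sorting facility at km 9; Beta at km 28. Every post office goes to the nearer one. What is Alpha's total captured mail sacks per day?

260

The indifferent point is the midpoint (9+28)/2 = 18.5; post offices left of it (closer to Alpha at 9) go to Alpha, those right go to Beta.
  N3 at 6 (w=80) → Alpha
  N2 at 13 (w=30) → Alpha
  N1 at 15 (w=60) → Alpha
  N5 at 16 (w=90) → Alpha
  N7 at 25 (w=80) → Beta
  N6 at 26 (w=3) → Beta
  N4 at 27 (w=4) → Beta
  N8 at 30 (w=90) → Beta
Alpha captures 260; Beta captures 177.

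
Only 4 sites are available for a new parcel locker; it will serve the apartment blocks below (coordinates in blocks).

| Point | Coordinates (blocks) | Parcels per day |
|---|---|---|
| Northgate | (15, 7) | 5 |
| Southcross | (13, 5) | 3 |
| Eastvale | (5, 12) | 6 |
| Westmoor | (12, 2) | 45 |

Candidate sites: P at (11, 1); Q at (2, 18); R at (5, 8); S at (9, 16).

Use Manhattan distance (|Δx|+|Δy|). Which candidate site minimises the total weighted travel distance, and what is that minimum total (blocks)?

P, total 260 blocks

Total weighted distance at each candidate:
  P (11, 1): total = 260
  Q (2, 18): total = 1416
  R (5, 8): total = 697
  S (9, 16): total = 933
Minimum is at P with total 260 blocks.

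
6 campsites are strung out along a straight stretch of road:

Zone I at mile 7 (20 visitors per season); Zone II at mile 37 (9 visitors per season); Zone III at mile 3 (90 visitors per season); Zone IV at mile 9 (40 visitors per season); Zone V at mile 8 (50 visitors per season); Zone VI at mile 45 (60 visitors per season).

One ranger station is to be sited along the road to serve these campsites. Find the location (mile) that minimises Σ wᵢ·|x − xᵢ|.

For a sum of weighted absolute distances on a line, the optimum is the weighted median (not the mean). Total weight W = 269; half-weight = 134.5.
Sort by position and accumulate weight:
  mile 3 (Zone III, w=90) → cum 90
  mile 7 (Zone I, w=20) → cum 110
  mile 8 (Zone V, w=50) → cum 160  ≥ 134.5 → median here
  mile 9 (Zone IV, w=40) → cum 200
  mile 37 (Zone II, w=9) → cum 209
  mile 45 (Zone VI, w=60) → cum 269
Optimal location: mile 8.

x = 8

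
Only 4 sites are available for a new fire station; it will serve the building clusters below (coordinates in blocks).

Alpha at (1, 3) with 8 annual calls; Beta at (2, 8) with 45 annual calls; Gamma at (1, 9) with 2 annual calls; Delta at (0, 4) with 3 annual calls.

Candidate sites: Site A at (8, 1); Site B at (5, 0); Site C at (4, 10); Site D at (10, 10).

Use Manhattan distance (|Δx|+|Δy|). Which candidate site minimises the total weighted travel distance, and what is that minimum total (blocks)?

Site C, total 298 blocks

Total weighted distance at each candidate:
  Site A (8, 1): total = 720
  Site B (5, 0): total = 604
  Site C (4, 10): total = 298
  Site D (10, 10): total = 646
Minimum is at Site C with total 298 blocks.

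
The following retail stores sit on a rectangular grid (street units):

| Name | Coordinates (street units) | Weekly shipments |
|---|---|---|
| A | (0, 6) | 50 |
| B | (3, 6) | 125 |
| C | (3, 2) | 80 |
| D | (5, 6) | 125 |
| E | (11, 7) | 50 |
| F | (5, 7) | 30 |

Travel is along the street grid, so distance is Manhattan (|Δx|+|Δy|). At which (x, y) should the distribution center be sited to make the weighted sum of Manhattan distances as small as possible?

(3, 6)

Manhattan distance separates: Σwᵢ(|x−xᵢ|+|y−yᵢ|) = Σwᵢ|x−xᵢ| + Σwᵢ|y−yᵢ|, so x and y are optimised independently as 1-D weighted medians.
Total weight W = 460; half = 230.
x-coordinate, sorted with cumulative weight:
  x=0 (A, w=50) cum 50
  x=3 (B, w=125) cum 175
  x=3 (C, w=80) cum 255  ← median
  x=5 (D, w=125) cum 380
  x=5 (F, w=30) cum 410
  x=11 (E, w=50) cum 460
⇒ x* = 3
y-coordinate, sorted with cumulative weight:
  y=2 (C, w=80) cum 80
  y=6 (A, w=50) cum 130
  y=6 (B, w=125) cum 255  ← median
  y=6 (D, w=125) cum 380
  y=7 (E, w=50) cum 430
  y=7 (F, w=30) cum 460
⇒ y* = 6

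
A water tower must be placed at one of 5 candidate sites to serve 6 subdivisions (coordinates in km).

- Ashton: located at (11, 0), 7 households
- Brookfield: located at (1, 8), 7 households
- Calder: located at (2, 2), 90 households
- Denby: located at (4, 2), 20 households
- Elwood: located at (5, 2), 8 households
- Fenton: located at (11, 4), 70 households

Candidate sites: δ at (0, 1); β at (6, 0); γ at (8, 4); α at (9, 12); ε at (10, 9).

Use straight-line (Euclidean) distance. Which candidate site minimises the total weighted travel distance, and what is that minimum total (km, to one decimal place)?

γ, total 988.9 km

Total weighted distance at each candidate:
  δ (0, 1): total = 1249.4
  β (6, 0): total = 1026.2
  γ (8, 4): total = 988.9
  α (9, 12): total = 2133.4
  ε (10, 9): total = 1693.6
Minimum is at γ with total 988.9 km.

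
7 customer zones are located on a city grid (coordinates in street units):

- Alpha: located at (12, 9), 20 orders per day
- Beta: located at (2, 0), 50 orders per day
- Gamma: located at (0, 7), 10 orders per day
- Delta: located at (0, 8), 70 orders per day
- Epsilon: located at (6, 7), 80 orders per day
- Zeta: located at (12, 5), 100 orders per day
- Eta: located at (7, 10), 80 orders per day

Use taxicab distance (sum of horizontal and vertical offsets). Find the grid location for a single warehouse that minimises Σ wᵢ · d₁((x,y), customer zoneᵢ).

Manhattan distance separates: Σwᵢ(|x−xᵢ|+|y−yᵢ|) = Σwᵢ|x−xᵢ| + Σwᵢ|y−yᵢ|, so x and y are optimised independently as 1-D weighted medians.
Total weight W = 410; half = 205.
x-coordinate, sorted with cumulative weight:
  x=0 (Gamma, w=10) cum 10
  x=0 (Delta, w=70) cum 80
  x=2 (Beta, w=50) cum 130
  x=6 (Epsilon, w=80) cum 210  ← median
  x=7 (Eta, w=80) cum 290
  x=12 (Alpha, w=20) cum 310
  x=12 (Zeta, w=100) cum 410
⇒ x* = 6
y-coordinate, sorted with cumulative weight:
  y=0 (Beta, w=50) cum 50
  y=5 (Zeta, w=100) cum 150
  y=7 (Gamma, w=10) cum 160
  y=7 (Epsilon, w=80) cum 240  ← median
  y=8 (Delta, w=70) cum 310
  y=9 (Alpha, w=20) cum 330
  y=10 (Eta, w=80) cum 410
⇒ y* = 7

(6, 7)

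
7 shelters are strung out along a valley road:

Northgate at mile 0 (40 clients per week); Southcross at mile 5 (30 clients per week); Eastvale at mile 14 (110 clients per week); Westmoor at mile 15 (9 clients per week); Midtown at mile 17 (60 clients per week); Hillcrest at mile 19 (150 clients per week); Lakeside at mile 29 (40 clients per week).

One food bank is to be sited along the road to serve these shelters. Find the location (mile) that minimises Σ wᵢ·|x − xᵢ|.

x = 17

For a sum of weighted absolute distances on a line, the optimum is the weighted median (not the mean). Total weight W = 439; half-weight = 219.5.
Sort by position and accumulate weight:
  mile 0 (Northgate, w=40) → cum 40
  mile 5 (Southcross, w=30) → cum 70
  mile 14 (Eastvale, w=110) → cum 180
  mile 15 (Westmoor, w=9) → cum 189
  mile 17 (Midtown, w=60) → cum 249  ≥ 219.5 → median here
  mile 19 (Hillcrest, w=150) → cum 399
  mile 29 (Lakeside, w=40) → cum 439
Optimal location: mile 17.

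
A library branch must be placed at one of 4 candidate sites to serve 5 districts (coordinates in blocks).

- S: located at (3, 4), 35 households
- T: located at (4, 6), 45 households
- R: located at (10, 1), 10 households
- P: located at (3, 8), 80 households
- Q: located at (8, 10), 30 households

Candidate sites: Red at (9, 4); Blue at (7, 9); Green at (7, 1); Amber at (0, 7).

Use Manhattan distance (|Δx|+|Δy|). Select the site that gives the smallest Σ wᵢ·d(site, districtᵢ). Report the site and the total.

Blue, total 1155 blocks

Total weighted distance at each candidate:
  Red (9, 4): total = 1575
  Blue (7, 9): total = 1155
  Green (7, 1): total = 1815
  Amber (0, 7): total = 1245
Minimum is at Blue with total 1155 blocks.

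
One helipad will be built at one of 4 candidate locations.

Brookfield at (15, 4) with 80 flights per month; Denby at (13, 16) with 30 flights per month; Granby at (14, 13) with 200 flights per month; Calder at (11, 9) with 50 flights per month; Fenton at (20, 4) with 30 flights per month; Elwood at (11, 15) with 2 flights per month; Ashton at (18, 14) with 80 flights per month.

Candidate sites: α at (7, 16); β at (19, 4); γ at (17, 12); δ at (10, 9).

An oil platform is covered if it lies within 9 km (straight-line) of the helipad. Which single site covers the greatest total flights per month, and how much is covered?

Coverage radius r = 9 km; a point is covered iff (Δx)²+(Δy)² ≤ 9² = 81.
  α (7, 16): covers {Denby, Granby, Calder, Elwood} → 282
  β (19, 4): covers {Brookfield, Fenton} → 110
  γ (17, 12): covers {Brookfield, Denby, Granby, Calder, Fenton, Elwood, Ashton} → 472
  δ (10, 9): covers {Brookfield, Denby, Granby, Calder, Elwood} → 362
Maximum coverage at γ: 472 flights per month.

γ, covering 472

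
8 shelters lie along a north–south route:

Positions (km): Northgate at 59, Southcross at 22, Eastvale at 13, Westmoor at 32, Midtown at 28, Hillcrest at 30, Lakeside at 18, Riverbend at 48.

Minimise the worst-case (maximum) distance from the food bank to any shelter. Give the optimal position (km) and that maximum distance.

location 36, max distance 23

The 1-center on a line is the midpoint of the two extreme points: leftmost at 13, rightmost at 59.
Optimal location = (13 + 59)/2 = 36; maximum distance = (59 − 13)/2 = 23.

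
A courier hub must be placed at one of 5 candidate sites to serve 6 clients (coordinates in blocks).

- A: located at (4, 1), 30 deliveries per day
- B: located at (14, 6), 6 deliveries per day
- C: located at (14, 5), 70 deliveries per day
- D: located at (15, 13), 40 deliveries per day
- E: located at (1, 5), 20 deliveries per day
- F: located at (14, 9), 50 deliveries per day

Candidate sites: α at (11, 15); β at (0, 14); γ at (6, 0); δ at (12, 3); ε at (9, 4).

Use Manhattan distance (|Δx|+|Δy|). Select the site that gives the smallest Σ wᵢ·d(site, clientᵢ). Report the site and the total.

δ, total 1790 blocks

Total weighted distance at each candidate:
  α (11, 15): total = 2702
  β (0, 14): total = 4042
  γ (6, 0): total = 3014
  δ (12, 3): total = 1790
  ε (9, 4): total = 1982
Minimum is at δ with total 1790 blocks.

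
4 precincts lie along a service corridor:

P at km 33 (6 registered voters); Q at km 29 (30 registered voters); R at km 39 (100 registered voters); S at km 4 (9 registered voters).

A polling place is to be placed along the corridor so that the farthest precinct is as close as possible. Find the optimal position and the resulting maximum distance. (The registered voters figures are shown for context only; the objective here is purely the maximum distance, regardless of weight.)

The 1-center on a line is the midpoint of the two extreme points: leftmost at 4, rightmost at 39.
Optimal location = (4 + 39)/2 = 21.5; maximum distance = (39 − 4)/2 = 17.5.

location 21.5, max distance 17.5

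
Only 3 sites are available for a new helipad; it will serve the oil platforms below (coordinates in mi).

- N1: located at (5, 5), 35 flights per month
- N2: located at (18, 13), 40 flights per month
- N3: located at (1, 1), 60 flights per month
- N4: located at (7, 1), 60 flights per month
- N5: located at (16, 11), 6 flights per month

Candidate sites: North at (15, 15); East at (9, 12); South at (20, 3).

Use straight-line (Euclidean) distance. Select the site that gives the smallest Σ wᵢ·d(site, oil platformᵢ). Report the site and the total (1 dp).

Total weighted distance at each candidate:
  North (15, 15): total = 2819.3
  East (9, 12): total = 2173.7
  South (20, 3): total = 2926.7
Minimum is at East with total 2173.7 mi.

East, total 2173.7 mi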